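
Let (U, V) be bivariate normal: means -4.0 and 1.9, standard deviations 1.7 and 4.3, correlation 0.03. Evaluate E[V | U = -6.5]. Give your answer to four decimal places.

1.7103

E[V | U=x] = μ_V + ρ(σ_V/σ_U)(x − μ_U) for jointly normal variables.
E[V | U=-6.5] = 1.9 + (0.03)·(4.3/1.7)·(-6.5 − (-4.0)) = 1.9 + (0.075882)·(-2.5) = 1.7103.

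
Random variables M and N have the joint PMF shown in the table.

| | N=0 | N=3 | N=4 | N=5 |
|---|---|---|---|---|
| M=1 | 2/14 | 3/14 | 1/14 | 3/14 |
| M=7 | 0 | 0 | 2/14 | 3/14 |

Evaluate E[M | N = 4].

P(N = 4) = 3/14.
Σ M·P over the event = 1·(1/14) + 7·(2/14) = 15/14.
E[M | N = 4] = (15/14) / (3/14) = 5.

5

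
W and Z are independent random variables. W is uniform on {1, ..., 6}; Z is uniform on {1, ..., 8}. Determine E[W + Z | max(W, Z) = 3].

P(max(W, Z) = 3) = 5/48.
Summing (W+Z)·P(x,y) over outcomes with max(W, Z) = 3 gives 1/2.
E[W + Z | max(W, Z) = 3] = (1/2) / (5/48) = 24/5.

24/5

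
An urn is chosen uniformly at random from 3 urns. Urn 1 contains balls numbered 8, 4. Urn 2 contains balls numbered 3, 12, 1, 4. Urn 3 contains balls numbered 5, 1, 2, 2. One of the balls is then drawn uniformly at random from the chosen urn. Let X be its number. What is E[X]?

9/2

E[X | urn 1] = (8+4)/2 = 6.
E[X | urn 2] = (3+12+1+4)/4 = 5.
E[X | urn 3] = (5+1+2+2)/4 = 5/2.
By the law of total expectation,
E[X] = (1/3)·(6) + (1/3)·(5) + (1/3)·(5/2) = 9/2.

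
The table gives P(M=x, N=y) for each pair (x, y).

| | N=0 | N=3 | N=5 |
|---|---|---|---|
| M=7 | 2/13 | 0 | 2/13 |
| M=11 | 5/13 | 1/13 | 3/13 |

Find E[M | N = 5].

47/5

P(N = 5) = 5/13.
Σ M·P over the event = 7·(2/13) + 11·(3/13) = 47/13.
E[M | N = 5] = (47/13) / (5/13) = 47/5.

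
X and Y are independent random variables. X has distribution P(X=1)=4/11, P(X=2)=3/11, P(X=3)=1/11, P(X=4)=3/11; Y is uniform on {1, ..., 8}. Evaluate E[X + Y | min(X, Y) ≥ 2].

8

P(min(X, Y) ≥ 2) = 49/88.
Summing (X+Y)·P(x,y) over outcomes with min(X, Y) ≥ 2 gives 49/11.
E[X + Y | min(X, Y) ≥ 2] = (49/11) / (49/88) = 8.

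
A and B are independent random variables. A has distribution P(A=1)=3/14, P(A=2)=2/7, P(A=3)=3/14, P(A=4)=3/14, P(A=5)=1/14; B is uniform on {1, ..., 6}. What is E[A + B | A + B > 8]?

19/2

P(A + B > 8) = 1/7.
Summing (A+B)·P(x,y) over outcomes with A + B > 8 gives 19/14.
E[A + B | A + B > 8] = (19/14) / (1/7) = 19/2.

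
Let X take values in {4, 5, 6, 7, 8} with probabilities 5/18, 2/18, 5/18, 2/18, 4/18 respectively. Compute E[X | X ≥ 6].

76/11

P(X ≥ 6) = 11/18.
Σ over the event: 6·5/18 + 7·1/9 + 8·2/9 = 38/9.
E[X | X ≥ 6] = (38/9) / (11/18) = 76/11.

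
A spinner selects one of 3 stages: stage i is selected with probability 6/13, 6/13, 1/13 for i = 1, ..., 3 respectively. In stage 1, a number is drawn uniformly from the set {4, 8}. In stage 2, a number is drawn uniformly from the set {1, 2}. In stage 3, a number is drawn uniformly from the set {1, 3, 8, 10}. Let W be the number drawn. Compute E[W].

101/26

E[W | stage 1] = (4+8)/2 = 6.
E[W | stage 2] = (1+2)/2 = 3/2.
E[W | stage 3] = (1+3+8+10)/4 = 11/2.
By the law of total expectation,
E[W] = (6/13)·(6) + (6/13)·(3/2) + (1/13)·(11/2) = 101/26.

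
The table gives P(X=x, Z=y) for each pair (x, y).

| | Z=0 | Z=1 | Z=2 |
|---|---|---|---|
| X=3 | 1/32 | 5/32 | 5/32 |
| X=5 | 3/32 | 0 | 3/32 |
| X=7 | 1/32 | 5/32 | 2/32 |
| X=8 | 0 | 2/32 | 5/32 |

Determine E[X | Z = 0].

5

P(Z = 0) = 5/32.
Σ X·P over the event = 3·(1/32) + 5·(3/32) + 7·(1/32) = 25/32.
E[X | Z = 0] = (25/32) / (5/32) = 5.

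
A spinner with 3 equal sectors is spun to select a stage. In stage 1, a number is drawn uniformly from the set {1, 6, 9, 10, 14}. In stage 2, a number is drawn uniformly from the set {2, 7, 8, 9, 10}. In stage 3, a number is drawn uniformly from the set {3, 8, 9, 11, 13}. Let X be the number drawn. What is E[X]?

8

E[X | stage 1] = (1+6+9+10+14)/5 = 8.
E[X | stage 2] = (2+7+8+9+10)/5 = 36/5.
E[X | stage 3] = (3+8+9+11+13)/5 = 44/5.
By the law of total expectation,
E[X] = (1/3)·(8) + (1/3)·(36/5) + (1/3)·(44/5) = 8.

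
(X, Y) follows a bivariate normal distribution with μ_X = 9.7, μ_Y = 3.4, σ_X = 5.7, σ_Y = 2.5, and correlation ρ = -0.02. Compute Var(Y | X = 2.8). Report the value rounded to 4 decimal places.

The conditional variance in a bivariate normal is σ_Y²(1 − ρ²), independent of x.
Var(Y | X=2.8) = (2.5)²·(1 − (-0.02)²) = 6.25·0.9996 = 6.2475.

6.2475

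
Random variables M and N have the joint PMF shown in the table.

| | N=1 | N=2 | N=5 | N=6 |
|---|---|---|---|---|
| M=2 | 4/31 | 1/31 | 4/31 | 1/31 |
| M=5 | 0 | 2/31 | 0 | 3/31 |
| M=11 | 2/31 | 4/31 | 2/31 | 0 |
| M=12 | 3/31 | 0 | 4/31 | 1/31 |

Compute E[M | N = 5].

39/5

P(N = 5) = 10/31.
Σ M·P over the event = 2·(4/31) + 11·(2/31) + 12·(4/31) = 78/31.
E[M | N = 5] = (78/31) / (10/31) = 39/5.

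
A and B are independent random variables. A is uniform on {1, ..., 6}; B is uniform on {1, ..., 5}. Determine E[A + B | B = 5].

Outcomes with B = 5: (1,5), (2,5), (3,5), (4,5), (5,5), (6,5), each with probability 1/30.
E[A + B | B = 5] = (6 + 7 + 8 + 9 + 10 + 11) / 6 = 17/2.

17/2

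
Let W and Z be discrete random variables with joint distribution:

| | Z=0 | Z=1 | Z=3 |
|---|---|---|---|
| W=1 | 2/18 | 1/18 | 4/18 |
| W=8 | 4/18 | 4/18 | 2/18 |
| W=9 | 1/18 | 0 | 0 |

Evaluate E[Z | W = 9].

0

P(W = 9) = 1/18.
Summing Z·P(W=x,Z=y) over the conditioning event gives 0.
E[Z | W = 9] = (0) / (1/18) = 0.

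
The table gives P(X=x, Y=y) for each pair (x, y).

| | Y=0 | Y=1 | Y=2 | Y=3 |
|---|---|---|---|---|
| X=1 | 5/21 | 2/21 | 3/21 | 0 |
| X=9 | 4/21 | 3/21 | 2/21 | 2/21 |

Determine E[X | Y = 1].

29/5

P(Y = 1) = 5/21.
Σ X·P over the event = 1·(2/21) + 9·(3/21) = 29/21.
E[X | Y = 1] = (29/21) / (5/21) = 29/5.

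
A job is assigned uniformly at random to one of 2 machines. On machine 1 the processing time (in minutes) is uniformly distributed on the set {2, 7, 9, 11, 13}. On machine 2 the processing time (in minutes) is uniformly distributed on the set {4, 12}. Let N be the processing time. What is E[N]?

E[N | machine 1] = (2+7+9+11+13)/5 = 42/5.
E[N | machine 2] = (4+12)/2 = 8.
E[N] = (1/2)·(42/5) + (1/2)·(8) = 41/5.

41/5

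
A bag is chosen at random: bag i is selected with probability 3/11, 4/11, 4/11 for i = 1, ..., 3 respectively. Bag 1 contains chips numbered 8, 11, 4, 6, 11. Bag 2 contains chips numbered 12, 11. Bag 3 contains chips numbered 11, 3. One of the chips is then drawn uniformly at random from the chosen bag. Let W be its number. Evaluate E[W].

E[W | bag 1] = (8+11+4+6+11)/5 = 8.
E[W | bag 2] = (12+11)/2 = 23/2.
E[W | bag 3] = (11+3)/2 = 7.
E[W] = (3/11)·(8) + (4/11)·(23/2) + (4/11)·(7) = 98/11.

98/11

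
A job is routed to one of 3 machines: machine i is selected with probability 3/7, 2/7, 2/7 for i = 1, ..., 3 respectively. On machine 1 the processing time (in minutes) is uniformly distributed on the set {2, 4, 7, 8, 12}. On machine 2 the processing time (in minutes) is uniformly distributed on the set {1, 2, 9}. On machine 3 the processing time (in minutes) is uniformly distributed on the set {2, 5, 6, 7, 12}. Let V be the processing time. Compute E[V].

E[V | machine 1] = (2+4+7+8+12)/5 = 33/5.
E[V | machine 2] = (1+2+9)/3 = 4.
E[V | machine 3] = (2+5+6+7+12)/5 = 32/5.
By the law of total expectation,
E[V] = (3/7)·(33/5) + (2/7)·(4) + (2/7)·(32/5) = 29/5.

29/5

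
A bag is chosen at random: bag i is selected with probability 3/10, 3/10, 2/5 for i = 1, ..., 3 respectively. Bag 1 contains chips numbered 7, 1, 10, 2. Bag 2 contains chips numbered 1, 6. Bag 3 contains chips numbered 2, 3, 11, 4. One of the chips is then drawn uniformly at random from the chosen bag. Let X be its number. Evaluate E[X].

E[X | bag 1] = (7+1+10+2)/4 = 5.
E[X | bag 2] = (1+6)/2 = 7/2.
E[X | bag 3] = (2+3+11+4)/4 = 5.
By the law of total expectation,
E[X] = (3/10)·(5) + (3/10)·(7/2) + (2/5)·(5) = 91/20.

91/20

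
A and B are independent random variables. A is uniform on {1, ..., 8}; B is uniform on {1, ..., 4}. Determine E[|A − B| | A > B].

P(A > B) = 11/16.
Summing |A−B|·P(x,y) over outcomes with A > B gives 37/16.
E[|A − B| | A > B] = (37/16) / (11/16) = 37/11.

37/11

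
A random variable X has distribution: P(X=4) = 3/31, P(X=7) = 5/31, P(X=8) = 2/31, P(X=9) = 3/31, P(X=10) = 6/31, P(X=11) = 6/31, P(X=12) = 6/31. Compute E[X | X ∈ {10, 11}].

21/2

P(X ∈ {10, 11}) = 12/31.
Σ over the event: 10·6/31 + 11·6/31 = 126/31.
E[X | X ∈ {10, 11}] = (126/31) / (12/31) = 21/2.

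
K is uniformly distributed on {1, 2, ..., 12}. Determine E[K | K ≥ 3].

15/2

Given K ≥ 3, K is equally likely to be any of {3, 4, 5, 6, 7, 8, 9, 10, 11, 12}.
E[K | K ≥ 3] = (3 + 4 + 5 + 6 + 7 + 8 + 9 + 10 + 11 + 12) / 10 = 15/2.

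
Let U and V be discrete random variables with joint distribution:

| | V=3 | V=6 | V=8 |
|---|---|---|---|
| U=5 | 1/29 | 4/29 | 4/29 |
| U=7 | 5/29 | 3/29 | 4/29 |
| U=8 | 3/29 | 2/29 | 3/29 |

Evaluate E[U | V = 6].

P(V = 6) = 9/29.
Σ U·P over the event = 5·(4/29) + 7·(3/29) + 8·(2/29) = 57/29.
E[U | V = 6] = (57/29) / (9/29) = 19/3.

19/3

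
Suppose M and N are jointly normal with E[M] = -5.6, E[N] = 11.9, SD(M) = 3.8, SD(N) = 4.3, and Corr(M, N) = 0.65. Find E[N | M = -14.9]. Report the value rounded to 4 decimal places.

5.0596

E[N | M=x] = μ_N + ρ(σ_N/σ_M)(x − μ_M) for jointly normal variables.
E[N | M=-14.9] = 11.9 + (0.65)·(4.3/3.8)·(-14.9 − (-5.6)) = 11.9 + (0.73553)·(-9.3) = 5.0596.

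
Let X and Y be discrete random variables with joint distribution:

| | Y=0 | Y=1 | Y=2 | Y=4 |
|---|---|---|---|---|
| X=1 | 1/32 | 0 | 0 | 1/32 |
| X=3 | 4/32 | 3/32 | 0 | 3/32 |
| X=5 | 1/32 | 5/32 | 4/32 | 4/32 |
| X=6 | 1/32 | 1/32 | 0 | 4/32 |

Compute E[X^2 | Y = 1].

P(Y = 1) = 9/32.
Σ X^2·P over the event = 9·(3/32) + 25·(5/32) + 36·(1/32) = 47/8.
E[X^2 | Y = 1] = (47/8) / (9/32) = 188/9.

188/9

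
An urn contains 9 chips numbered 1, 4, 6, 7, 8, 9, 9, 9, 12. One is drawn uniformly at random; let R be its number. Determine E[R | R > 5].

P(R > 5) = 7/9.
Σ over the event: 6·1/9 + 7·1/9 + 8·1/9 + 9·1/3 + 12·1/9 = 20/3.
E[R | R > 5] = (20/3) / (7/9) = 60/7.

60/7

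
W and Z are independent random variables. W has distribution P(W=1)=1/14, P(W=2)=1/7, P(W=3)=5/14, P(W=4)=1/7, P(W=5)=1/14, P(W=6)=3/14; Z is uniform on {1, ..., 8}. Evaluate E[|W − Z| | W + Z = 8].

19/7

P(W + Z = 8) = 1/8.
Summing |W−Z|·P(x,y) over outcomes with W + Z = 8 gives 19/56.
E[|W − Z| | W + Z = 8] = (19/56) / (1/8) = 19/7.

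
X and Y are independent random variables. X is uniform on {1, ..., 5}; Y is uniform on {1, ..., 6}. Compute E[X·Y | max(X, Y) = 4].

P(max(X, Y) = 4) = 7/30.
Summing XY·P(x,y) over outcomes with max(X, Y) = 4 gives 32/15.
E[X·Y | max(X, Y) = 4] = (32/15) / (7/30) = 64/7.

64/7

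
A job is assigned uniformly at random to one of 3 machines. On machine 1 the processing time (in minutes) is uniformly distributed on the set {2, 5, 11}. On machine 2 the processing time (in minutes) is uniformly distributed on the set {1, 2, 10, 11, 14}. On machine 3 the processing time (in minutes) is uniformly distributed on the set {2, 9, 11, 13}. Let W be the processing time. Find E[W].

149/20

E[W | machine 1] = (2+5+11)/3 = 6.
E[W | machine 2] = (1+2+10+11+14)/5 = 38/5.
E[W | machine 3] = (2+9+11+13)/4 = 35/4.
By the law of total expectation,
E[W] = (1/3)·(6) + (1/3)·(38/5) + (1/3)·(35/4) = 149/20.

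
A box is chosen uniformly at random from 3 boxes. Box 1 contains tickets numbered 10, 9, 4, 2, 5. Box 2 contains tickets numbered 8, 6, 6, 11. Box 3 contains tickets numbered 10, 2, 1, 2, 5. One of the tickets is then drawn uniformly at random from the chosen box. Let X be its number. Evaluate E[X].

71/12

E[X | box 1] = (10+9+4+2+5)/5 = 6.
E[X | box 2] = (8+6+6+11)/4 = 31/4.
E[X | box 3] = (10+2+1+2+5)/5 = 4.
E[X] = (1/3)·(6) + (1/3)·(31/4) + (1/3)·(4) = 71/12.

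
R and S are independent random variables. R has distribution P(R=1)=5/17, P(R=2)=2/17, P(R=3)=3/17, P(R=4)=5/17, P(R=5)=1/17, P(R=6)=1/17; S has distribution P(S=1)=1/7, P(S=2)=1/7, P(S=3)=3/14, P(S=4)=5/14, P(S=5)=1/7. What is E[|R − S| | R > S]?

151/77

P(R > S) = 11/34.
Summing |R−S|·P(x,y) over outcomes with R > S gives 151/238.
E[|R − S| | R > S] = (151/238) / (11/34) = 151/77.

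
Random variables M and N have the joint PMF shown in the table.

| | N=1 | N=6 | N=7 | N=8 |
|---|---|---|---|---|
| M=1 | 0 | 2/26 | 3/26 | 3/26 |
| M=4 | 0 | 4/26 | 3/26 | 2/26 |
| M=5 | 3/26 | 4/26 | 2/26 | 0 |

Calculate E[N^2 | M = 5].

P(M = 5) = 9/26.
Σ N^2·P over the event = 1·(3/26) + 36·(4/26) + 49·(2/26) = 245/26.
E[N^2 | M = 5] = (245/26) / (9/26) = 245/9.

245/9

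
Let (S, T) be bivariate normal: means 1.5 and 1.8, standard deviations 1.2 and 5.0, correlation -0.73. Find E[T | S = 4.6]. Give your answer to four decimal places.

-7.6292

For a bivariate normal, E[T | S=x] = μ_T + ρ·(σ_T/σ_S)·(x − μ_S).
E[T | S=4.6] = 1.8 + (-0.73)·(5.0/1.2)·(4.6 − (1.5)) = 1.8 + (-3.04167)·(3.1) = -7.6292.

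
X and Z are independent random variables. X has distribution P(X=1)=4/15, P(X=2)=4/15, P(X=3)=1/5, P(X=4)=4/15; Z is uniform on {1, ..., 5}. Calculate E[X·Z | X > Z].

P(X > Z) = 22/75.
Summing XZ·P(x,y) over outcomes with X > Z gives 131/75.
E[X·Z | X > Z] = (131/75) / (22/75) = 131/22.

131/22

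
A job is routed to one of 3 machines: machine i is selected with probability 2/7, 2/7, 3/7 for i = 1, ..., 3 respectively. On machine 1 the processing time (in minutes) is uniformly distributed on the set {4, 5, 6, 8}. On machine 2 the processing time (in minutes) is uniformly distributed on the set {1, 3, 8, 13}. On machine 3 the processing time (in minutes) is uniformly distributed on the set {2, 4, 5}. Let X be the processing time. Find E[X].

E[X | machine 1] = (4+5+6+8)/4 = 23/4.
E[X | machine 2] = (1+3+8+13)/4 = 25/4.
E[X | machine 3] = (2+4+5)/3 = 11/3.
By the law of total expectation,
E[X] = (2/7)·(23/4) + (2/7)·(25/4) + (3/7)·(11/3) = 5.

5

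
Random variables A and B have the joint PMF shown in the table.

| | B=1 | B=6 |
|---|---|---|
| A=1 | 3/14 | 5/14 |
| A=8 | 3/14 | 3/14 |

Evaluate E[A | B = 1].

P(B = 1) = 3/7.
Σ A·P over the event = 1·(3/14) + 8·(3/14) = 27/14.
E[A | B = 1] = (27/14) / (3/7) = 9/2.

9/2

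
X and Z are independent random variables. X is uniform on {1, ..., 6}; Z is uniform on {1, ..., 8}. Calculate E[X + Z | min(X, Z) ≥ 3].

10

P(min(X, Z) ≥ 3) = 1/2.
Summing (X+Z)·P(x,y) over outcomes with min(X, Z) ≥ 3 gives 5.
E[X + Z | min(X, Z) ≥ 3] = (5) / (1/2) = 10.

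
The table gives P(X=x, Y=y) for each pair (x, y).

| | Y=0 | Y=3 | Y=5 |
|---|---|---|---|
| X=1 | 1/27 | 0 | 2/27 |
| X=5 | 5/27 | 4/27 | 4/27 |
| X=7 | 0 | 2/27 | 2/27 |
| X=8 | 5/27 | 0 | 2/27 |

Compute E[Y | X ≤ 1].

10/3

P(X ≤ 1) = 1/9.
Σ Y·P over the event = 0·(1/27) + 5·(2/27) = 10/27.
E[Y | X ≤ 1] = (10/27) / (1/9) = 10/3.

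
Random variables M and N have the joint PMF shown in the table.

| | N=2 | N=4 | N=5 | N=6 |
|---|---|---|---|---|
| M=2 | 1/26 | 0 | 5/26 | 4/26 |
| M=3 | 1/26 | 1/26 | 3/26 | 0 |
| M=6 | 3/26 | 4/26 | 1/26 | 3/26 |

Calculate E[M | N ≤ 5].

P(N ≤ 5) = 19/26.
Σ M·P over the event = 2·(1/26) + 2·(5/26) + 3·(1/26) + 3·(1/26) + 3·(3/26) + 6·(3/26) + 6·(4/26) + 6·(1/26) = 75/26.
E[M | N ≤ 5] = (75/26) / (19/26) = 75/19.

75/19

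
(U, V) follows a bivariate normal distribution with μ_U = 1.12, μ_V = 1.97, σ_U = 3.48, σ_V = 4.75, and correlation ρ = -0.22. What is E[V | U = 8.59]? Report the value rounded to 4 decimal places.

For a bivariate normal, E[V | U=x] = μ_V + ρ·(σ_V/σ_U)·(x − μ_U).
E[V | U=8.59] = 1.97 + (-0.22)·(4.75/3.48)·(8.59 − (1.12)) = 1.97 + (-0.300287)·(7.47) = -0.2731.

-0.2731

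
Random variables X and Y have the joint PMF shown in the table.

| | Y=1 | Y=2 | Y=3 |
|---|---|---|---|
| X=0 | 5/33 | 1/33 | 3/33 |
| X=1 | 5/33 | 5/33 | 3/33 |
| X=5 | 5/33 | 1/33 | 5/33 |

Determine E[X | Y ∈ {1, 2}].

P(Y ∈ {1, 2}) = 2/3.
Σ X·P over the event = 0·(5/33) + 0·(1/33) + 1·(5/33) + 1·(5/33) + 5·(5/33) + 5·(1/33) = 40/33.
E[X | Y ∈ {1, 2}] = (40/33) / (2/3) = 20/11.

20/11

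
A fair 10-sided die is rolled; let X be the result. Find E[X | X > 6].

Given X > 6, X is equally likely to be any of {7, 8, 9, 10}.
E[X | X > 6] = (7 + 8 + 9 + 10) / 4 = 17/2.

17/2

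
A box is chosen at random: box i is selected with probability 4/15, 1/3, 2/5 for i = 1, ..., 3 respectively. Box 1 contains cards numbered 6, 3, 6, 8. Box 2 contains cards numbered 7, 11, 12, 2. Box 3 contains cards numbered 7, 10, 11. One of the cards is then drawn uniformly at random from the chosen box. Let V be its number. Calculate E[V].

E[V | box 1] = (6+3+6+8)/4 = 23/4.
E[V | box 2] = (7+11+12+2)/4 = 8.
E[V | box 3] = (7+10+11)/3 = 28/3.
By the law of total expectation,
E[V] = (4/15)·(23/4) + (1/3)·(8) + (2/5)·(28/3) = 119/15.

119/15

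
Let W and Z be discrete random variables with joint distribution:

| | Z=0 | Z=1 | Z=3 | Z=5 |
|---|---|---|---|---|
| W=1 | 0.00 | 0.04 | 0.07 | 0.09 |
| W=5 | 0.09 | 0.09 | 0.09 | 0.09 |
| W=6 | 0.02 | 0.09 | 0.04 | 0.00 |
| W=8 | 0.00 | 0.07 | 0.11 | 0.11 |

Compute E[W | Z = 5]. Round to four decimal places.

4.8966

P(Z = 5) = 0.29.
Summing W·P(W=x,Z=y) over the conditioning event gives 1.42.
E[W | Z = 5] = (1.42) / (0.29) = 4.8966.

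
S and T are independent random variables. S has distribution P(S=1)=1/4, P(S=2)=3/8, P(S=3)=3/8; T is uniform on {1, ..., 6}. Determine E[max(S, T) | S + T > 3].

168/41

P(S + T > 3) = 41/48.
Summing max(S,T)·P(x,y) over outcomes with S + T > 3 gives 7/2.
E[max(S, T) | S + T > 3] = (7/2) / (41/48) = 168/41.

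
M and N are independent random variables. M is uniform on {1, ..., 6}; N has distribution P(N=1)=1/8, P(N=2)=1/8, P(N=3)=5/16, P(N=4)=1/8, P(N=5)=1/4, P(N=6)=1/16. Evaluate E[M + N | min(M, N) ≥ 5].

107/10

P(min(M, N) ≥ 5) = 5/48.
Summing (M+N)·P(x,y) over outcomes with min(M, N) ≥ 5 gives 107/96.
E[M + N | min(M, N) ≥ 5] = (107/96) / (5/48) = 107/10.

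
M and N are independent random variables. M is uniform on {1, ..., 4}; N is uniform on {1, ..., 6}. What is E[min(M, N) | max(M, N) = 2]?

4/3

Outcomes with max(M, N) = 2: (1,2), (2,1), (2,2), each with probability 1/24.
E[min(M, N) | max(M, N) = 2] = (1 + 1 + 2) / 3 = 4/3.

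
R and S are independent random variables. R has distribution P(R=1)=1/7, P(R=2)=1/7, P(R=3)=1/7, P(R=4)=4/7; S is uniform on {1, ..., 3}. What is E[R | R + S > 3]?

P(R + S > 3) = 6/7.
Summing R·P(x,y) over outcomes with R + S > 3 gives 62/21.
E[R | R + S > 3] = (62/21) / (6/7) = 31/9.

31/9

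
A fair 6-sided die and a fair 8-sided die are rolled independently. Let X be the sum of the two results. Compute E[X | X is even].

8

P(X is even) = 1/2.
Σ over the event: 2·1/48 + 4·1/16 + 6·5/48 + 8·1/8 + 10·5/48 + 12·1/16 + 14·1/48 = 4.
E[X | X is even] = (4) / (1/2) = 8.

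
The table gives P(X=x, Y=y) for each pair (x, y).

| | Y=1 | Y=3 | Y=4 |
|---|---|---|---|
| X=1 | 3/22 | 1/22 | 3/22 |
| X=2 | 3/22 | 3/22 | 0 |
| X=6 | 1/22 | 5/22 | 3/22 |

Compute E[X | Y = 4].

P(Y = 4) = 3/11.
Summing X·P(X=x,Y=y) over the conditioning event gives 21/22.
E[X | Y = 4] = (21/22) / (3/11) = 7/2.

7/2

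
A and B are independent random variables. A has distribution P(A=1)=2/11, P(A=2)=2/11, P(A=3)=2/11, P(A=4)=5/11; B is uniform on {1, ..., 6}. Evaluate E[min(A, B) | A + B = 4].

P(A + B = 4) = 1/11.
Summing min(A,B)·P(x,y) over outcomes with A + B = 4 gives 4/33.
E[min(A, B) | A + B = 4] = (4/33) / (1/11) = 4/3.

4/3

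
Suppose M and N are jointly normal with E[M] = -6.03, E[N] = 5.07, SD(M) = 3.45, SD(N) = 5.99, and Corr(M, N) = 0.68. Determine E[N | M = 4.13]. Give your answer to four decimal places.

17.0653

The regression of N on M has slope ρ·σ_N/σ_M and passes through (μ_M, μ_N).
E[N | M=4.13] = 5.07 + (0.68)·(5.99/3.45)·(4.13 − (-6.03)) = 5.07 + (1.18064)·(10.16) = 17.0653.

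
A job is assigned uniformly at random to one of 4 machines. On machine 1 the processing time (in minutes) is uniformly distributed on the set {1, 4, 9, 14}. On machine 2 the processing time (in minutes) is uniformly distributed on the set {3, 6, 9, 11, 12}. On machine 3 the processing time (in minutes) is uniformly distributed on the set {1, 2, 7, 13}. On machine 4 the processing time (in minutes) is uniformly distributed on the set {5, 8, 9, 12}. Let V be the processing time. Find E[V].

E[V | machine 1] = (1+4+9+14)/4 = 7.
E[V | machine 2] = (3+6+9+11+12)/5 = 41/5.
E[V | machine 3] = (1+2+7+13)/4 = 23/4.
E[V | machine 4] = (5+8+9+12)/4 = 17/2.
By the law of total expectation,
E[V] = (1/4)·(7) + (1/4)·(41/5) + (1/4)·(23/4) + (1/4)·(17/2) = 589/80.

589/80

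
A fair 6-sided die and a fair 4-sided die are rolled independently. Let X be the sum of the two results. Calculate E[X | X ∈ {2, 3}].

8/3

P(X ∈ {2, 3}) = 1/8.
Σ over the event: 2·1/24 + 3·1/12 = 1/3.
E[X | X ∈ {2, 3}] = (1/3) / (1/8) = 8/3.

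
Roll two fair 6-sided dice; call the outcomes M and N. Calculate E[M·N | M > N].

P(M > N) = 5/12.
Summing MN·P(x,y) over outcomes with M > N gives 175/36.
E[M·N | M > N] = (175/36) / (5/12) = 35/3.

35/3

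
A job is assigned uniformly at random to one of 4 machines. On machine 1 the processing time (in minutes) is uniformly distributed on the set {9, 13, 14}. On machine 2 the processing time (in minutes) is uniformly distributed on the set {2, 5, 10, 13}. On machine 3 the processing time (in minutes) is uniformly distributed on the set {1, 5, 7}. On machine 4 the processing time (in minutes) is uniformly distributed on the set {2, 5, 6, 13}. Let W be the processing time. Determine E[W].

E[W | machine 1] = (9+13+14)/3 = 12.
E[W | machine 2] = (2+5+10+13)/4 = 15/2.
E[W | machine 3] = (1+5+7)/3 = 13/3.
E[W | machine 4] = (2+5+6+13)/4 = 13/2.
E[W] = (1/4)·(12) + (1/4)·(15/2) + (1/4)·(13/3) + (1/4)·(13/2) = 91/12.

91/12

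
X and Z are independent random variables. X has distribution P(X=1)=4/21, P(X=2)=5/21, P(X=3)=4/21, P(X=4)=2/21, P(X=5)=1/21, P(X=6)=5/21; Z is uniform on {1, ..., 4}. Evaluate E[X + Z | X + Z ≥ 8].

168/19

P(X + Z ≥ 8) = 19/84.
Summing (X+Z)·P(x,y) over outcomes with X + Z ≥ 8 gives 2.
E[X + Z | X + Z ≥ 8] = (2) / (19/84) = 168/19.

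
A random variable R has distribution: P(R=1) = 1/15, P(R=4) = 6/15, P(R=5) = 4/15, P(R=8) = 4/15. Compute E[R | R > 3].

38/7

P(R > 3) = 14/15.
Σ over the event: 4·2/5 + 5·4/15 + 8·4/15 = 76/15.
E[R | R > 3] = (76/15) / (14/15) = 38/7.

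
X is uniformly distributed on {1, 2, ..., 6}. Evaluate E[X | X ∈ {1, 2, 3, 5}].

P(X ∈ {1, 2, 3, 5}) = 2/3.
Σ over the event: 1·1/6 + 2·1/6 + 3·1/6 + 5·1/6 = 11/6.
E[X | X ∈ {1, 2, 3, 5}] = (11/6) / (2/3) = 11/4.

11/4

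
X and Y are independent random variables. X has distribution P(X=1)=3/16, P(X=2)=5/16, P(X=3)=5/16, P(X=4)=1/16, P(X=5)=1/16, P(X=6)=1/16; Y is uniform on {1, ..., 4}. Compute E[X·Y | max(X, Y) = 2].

P(max(X, Y) = 2) = 13/64.
Summing XY·P(x,y) over outcomes with max(X, Y) = 2 gives 9/16.
E[X·Y | max(X, Y) = 2] = (9/16) / (13/64) = 36/13.

36/13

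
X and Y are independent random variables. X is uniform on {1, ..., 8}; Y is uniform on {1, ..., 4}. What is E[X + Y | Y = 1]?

11/2

P(Y = 1) = 1/4.
Summing (X+Y)·P(x,y) over outcomes with Y = 1 gives 11/8.
E[X + Y | Y = 1] = (11/8) / (1/4) = 11/2.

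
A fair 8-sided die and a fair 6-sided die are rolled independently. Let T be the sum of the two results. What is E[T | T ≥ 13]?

40/3

P(T ≥ 13) = 1/16.
Σ over the event: 13·1/24 + 14·1/48 = 5/6.
E[T | T ≥ 13] = (5/6) / (1/16) = 40/3.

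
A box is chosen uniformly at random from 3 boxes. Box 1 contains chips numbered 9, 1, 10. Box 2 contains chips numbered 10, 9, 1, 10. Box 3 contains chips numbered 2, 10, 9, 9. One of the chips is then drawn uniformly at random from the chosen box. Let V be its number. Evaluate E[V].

E[V | box 1] = (9+1+10)/3 = 20/3.
E[V | box 2] = (10+9+1+10)/4 = 15/2.
E[V | box 3] = (2+10+9+9)/4 = 15/2.
By the law of total expectation,
E[V] = (1/3)·(20/3) + (1/3)·(15/2) + (1/3)·(15/2) = 65/9.

65/9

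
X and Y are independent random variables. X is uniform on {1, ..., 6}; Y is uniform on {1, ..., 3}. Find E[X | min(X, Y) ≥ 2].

4

Outcomes with min(X, Y) ≥ 2: (2,2), (2,3), (3,2), (3,3), (4,2), (4,3), (5,2), (5,3), (6,2), (6,3), each with probability 1/18.
E[X | min(X, Y) ≥ 2] = (2 + 2 + 3 + 3 + 4 + 4 + 5 + 5 + 6 + 6) / 10 = 4.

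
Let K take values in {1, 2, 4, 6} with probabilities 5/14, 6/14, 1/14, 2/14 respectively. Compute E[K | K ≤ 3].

17/11

P(K ≤ 3) = 11/14.
Σ over the event: 1·5/14 + 2·3/7 = 17/14.
E[K | K ≤ 3] = (17/14) / (11/14) = 17/11.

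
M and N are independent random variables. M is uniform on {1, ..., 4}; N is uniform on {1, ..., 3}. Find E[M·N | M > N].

Outcomes with M > N: (2,1), (3,1), (3,2), (4,1), (4,2), (4,3), each with probability 1/12.
E[M·N | M > N] = (2 + 3 + 6 + 4 + 8 + 12) / 6 = 35/6.

35/6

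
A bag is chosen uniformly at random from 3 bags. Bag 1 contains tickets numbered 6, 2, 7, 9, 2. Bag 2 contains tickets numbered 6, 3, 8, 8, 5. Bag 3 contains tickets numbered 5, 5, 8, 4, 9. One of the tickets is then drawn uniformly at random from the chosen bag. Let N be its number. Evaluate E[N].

29/5

E[N | bag 1] = (6+2+7+9+2)/5 = 26/5.
E[N | bag 2] = (6+3+8+8+5)/5 = 6.
E[N | bag 3] = (5+5+8+4+9)/5 = 31/5.
By the law of total expectation,
E[N] = (1/3)·(26/5) + (1/3)·(6) + (1/3)·(31/5) = 29/5.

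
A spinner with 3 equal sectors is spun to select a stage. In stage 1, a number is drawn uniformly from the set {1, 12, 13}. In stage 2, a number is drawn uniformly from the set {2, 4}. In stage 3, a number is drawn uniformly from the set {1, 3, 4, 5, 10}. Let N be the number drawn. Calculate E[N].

E[N | stage 1] = (1+12+13)/3 = 26/3.
E[N | stage 2] = (2+4)/2 = 3.
E[N | stage 3] = (1+3+4+5+10)/5 = 23/5.
E[N] = (1/3)·(26/3) + (1/3)·(3) + (1/3)·(23/5) = 244/45.

244/45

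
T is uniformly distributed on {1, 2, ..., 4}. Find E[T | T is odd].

2

Given T is odd, T is equally likely to be any of {1, 3}.
E[T | T is odd] = (1 + 3) / 2 = 2.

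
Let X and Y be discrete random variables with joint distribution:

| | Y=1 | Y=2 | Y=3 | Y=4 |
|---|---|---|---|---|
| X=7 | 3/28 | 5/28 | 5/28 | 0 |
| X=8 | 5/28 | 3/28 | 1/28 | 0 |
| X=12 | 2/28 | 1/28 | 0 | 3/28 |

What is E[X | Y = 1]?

17/2

P(Y = 1) = 5/14.
Σ X·P over the event = 7·(3/28) + 8·(5/28) + 12·(2/28) = 85/28.
E[X | Y = 1] = (85/28) / (5/14) = 17/2.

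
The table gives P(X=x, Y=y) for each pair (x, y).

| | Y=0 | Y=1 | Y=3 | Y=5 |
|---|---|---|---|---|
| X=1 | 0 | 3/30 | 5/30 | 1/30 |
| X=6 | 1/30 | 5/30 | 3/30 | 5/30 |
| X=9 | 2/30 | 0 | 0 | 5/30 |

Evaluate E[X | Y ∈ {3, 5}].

99/19

P(Y ∈ {3, 5}) = 19/30.
Σ X·P over the event = 1·(5/30) + 1·(1/30) + 6·(3/30) + 6·(5/30) + 9·(5/30) = 33/10.
E[X | Y ∈ {3, 5}] = (33/10) / (19/30) = 99/19.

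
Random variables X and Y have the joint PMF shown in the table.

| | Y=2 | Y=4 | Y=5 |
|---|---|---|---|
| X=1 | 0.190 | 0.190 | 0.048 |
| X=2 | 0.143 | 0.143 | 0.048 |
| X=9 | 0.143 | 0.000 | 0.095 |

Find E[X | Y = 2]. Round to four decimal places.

P(Y = 2) = 0.476.
Σ X·P over the event = 1·(0.190) + 2·(0.143) + 9·(0.143) = 1.763.
E[X | Y = 2] = (1.763) / (0.476) = 3.7038.

3.7038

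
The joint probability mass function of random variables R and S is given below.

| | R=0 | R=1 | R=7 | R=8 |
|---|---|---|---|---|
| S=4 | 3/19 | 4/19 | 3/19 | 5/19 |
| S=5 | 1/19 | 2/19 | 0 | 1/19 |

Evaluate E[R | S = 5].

5/2

P(S = 5) = 4/19.
Σ R·P over the event = 0·(1/19) + 1·(2/19) + 8·(1/19) = 10/19.
E[R | S = 5] = (10/19) / (4/19) = 5/2.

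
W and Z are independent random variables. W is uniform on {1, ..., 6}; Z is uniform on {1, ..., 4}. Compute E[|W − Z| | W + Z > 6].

11/5

Outcomes with W + Z > 6: (3,4), (4,3), (4,4), (5,2), (5,3), (5,4), (6,1), (6,2), (6,3), (6,4), each with probability 1/24.
E[|W − Z| | W + Z > 6] = (1 + 1 + 0 + 3 + 2 + 1 + 5 + 4 + 3 + 2) / 10 = 11/5.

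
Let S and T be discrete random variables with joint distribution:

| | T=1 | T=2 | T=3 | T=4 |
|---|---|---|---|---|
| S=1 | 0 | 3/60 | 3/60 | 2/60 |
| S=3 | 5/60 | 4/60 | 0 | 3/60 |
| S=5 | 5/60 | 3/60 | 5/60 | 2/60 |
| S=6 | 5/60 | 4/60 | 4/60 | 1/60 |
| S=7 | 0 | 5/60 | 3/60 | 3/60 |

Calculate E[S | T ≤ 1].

14/3

P(T ≤ 1) = 1/4.
Σ S·P over the event = 3·(5/60) + 5·(5/60) + 6·(5/60) = 7/6.
E[S | T ≤ 1] = (7/6) / (1/4) = 14/3.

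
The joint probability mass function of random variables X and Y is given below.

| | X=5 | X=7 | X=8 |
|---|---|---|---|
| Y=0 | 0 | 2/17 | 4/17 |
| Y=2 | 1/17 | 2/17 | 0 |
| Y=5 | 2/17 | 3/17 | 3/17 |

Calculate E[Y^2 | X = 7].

P(X = 7) = 7/17.
Σ Y^2·P over the event = 0·(2/17) + 4·(2/17) + 25·(3/17) = 83/17.
E[Y^2 | X = 7] = (83/17) / (7/17) = 83/7.

83/7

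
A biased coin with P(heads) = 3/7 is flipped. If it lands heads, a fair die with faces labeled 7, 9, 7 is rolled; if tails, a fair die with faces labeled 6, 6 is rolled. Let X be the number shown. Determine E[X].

E[X | heads] = (7+9+7)/3 = 23/3.
E[X | tails] = (6+6)/2 = 6.
E[X] = (3/7)·(23/3) + (4/7)·(6) = 47/7.

47/7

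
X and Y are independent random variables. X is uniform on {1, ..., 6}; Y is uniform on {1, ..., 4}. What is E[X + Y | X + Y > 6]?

8

Outcomes with X + Y > 6: (3,4), (4,3), (4,4), (5,2), (5,3), (5,4), (6,1), (6,2), (6,3), (6,4), each with probability 1/24.
E[X + Y | X + Y > 6] = (7 + 7 + 8 + 7 + 8 + 9 + 7 + 8 + 9 + 10) / 10 = 8.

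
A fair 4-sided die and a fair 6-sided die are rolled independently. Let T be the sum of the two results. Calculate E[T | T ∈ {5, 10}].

P(T ∈ {5, 10}) = 5/24.
Σ over the event: 5·1/6 + 10·1/24 = 5/4.
E[T | T ∈ {5, 10}] = (5/4) / (5/24) = 6.

6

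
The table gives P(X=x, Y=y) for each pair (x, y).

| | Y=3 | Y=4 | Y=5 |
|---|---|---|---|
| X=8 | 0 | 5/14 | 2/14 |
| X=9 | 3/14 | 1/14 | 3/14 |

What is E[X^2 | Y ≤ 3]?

81

P(Y ≤ 3) = 3/14.
Σ X^2·P over the event = 81·(3/14) = 243/14.
E[X^2 | Y ≤ 3] = (243/14) / (3/14) = 81.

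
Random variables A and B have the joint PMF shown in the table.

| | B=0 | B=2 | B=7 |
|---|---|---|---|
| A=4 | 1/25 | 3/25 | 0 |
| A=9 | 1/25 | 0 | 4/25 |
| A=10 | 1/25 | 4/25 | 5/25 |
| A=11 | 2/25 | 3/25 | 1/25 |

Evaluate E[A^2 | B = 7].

P(B = 7) = 2/5.
Σ A^2·P over the event = 81·(4/25) + 100·(5/25) + 121·(1/25) = 189/5.
E[A^2 | B = 7] = (189/5) / (2/5) = 189/2.

189/2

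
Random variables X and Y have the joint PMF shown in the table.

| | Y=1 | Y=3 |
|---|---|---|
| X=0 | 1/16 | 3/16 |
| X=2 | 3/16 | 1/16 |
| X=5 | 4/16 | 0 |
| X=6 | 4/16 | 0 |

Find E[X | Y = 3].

1/2

P(Y = 3) = 1/4.
Σ X·P over the event = 0·(3/16) + 2·(1/16) = 1/8.
E[X | Y = 3] = (1/8) / (1/4) = 1/2.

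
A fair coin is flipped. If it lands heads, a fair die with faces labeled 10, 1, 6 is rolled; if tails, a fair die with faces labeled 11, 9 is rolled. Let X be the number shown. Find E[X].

47/6

E[X | heads] = (10+1+6)/3 = 17/3.
E[X | tails] = (11+9)/2 = 10.
E[X] = (1/2)·(17/3) + (1/2)·(10) = 47/6.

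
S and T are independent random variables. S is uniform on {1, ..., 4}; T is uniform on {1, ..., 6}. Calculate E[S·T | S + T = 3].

2

Outcomes with S + T = 3: (1,2), (2,1), each with probability 1/24.
E[S·T | S + T = 3] = (2 + 2) / 2 = 2.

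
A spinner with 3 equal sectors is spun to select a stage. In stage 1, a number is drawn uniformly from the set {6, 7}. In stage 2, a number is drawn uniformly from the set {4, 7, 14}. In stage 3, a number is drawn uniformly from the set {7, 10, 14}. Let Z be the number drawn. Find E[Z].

E[Z | stage 1] = (6+7)/2 = 13/2.
E[Z | stage 2] = (4+7+14)/3 = 25/3.
E[Z | stage 3] = (7+10+14)/3 = 31/3.
E[Z] = (1/3)·(13/2) + (1/3)·(25/3) + (1/3)·(31/3) = 151/18.

151/18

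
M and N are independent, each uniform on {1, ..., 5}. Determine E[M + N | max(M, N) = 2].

Outcomes with max(M, N) = 2: (1,2), (2,1), (2,2), each with probability 1/25.
E[M + N | max(M, N) = 2] = (3 + 3 + 4) / 3 = 10/3.

10/3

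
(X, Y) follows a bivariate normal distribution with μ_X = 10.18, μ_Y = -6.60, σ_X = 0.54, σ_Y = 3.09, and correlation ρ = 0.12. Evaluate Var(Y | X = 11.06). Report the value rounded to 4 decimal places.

9.4106

The conditional variance in a bivariate normal is σ_Y²(1 − ρ²), independent of x.
Var(Y | X=11.06) = (3.09)²·(1 − (0.12)²) = 9.5481·0.9856 = 9.4106.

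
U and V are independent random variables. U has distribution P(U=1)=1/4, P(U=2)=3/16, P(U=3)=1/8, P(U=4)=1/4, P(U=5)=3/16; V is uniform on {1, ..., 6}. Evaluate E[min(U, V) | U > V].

63/31

P(U > V) = 31/96.
Summing min(U,V)·P(x,y) over outcomes with U > V gives 21/32.
E[min(U, V) | U > V] = (21/32) / (31/96) = 63/31.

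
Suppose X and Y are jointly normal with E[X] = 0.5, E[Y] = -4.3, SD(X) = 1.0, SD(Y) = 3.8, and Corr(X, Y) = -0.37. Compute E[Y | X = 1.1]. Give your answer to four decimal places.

-5.1436

For a bivariate normal, E[Y | X=x] = μ_Y + ρ·(σ_Y/σ_X)·(x − μ_X).
E[Y | X=1.1] = -4.3 + (-0.37)·(3.8/1.0)·(1.1 − (0.5)) = -4.3 + (-1.406)·(0.6) = -5.1436.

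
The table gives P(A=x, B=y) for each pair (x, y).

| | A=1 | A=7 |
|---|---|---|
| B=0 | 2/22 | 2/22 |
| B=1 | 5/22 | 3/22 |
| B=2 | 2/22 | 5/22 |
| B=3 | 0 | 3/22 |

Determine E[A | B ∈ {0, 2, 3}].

P(B ∈ {0, 2, 3}) = 7/11.
Σ A·P over the event = 1·(2/22) + 1·(2/22) + 7·(2/22) + 7·(5/22) + 7·(3/22) = 37/11.
E[A | B ∈ {0, 2, 3}] = (37/11) / (7/11) = 37/7.

37/7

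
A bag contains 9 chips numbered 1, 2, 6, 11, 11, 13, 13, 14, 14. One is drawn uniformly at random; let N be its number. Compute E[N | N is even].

P(N is even) = 4/9.
Σ over the event: 2·1/9 + 6·1/9 + 14·2/9 = 4.
E[N | N is even] = (4) / (4/9) = 9.

9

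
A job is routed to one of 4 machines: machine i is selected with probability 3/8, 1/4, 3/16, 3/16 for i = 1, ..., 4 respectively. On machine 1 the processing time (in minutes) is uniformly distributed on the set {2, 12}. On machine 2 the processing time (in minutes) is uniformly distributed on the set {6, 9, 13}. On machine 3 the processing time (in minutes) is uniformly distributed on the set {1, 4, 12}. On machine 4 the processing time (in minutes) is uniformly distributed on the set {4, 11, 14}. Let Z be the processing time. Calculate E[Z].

E[Z | machine 1] = (2+12)/2 = 7.
E[Z | machine 2] = (6+9+13)/3 = 28/3.
E[Z | machine 3] = (1+4+12)/3 = 17/3.
E[Z | machine 4] = (4+11+14)/3 = 29/3.
E[Z] = (3/8)·(7) + (1/4)·(28/3) + (3/16)·(17/3) + (3/16)·(29/3) = 47/6.

47/6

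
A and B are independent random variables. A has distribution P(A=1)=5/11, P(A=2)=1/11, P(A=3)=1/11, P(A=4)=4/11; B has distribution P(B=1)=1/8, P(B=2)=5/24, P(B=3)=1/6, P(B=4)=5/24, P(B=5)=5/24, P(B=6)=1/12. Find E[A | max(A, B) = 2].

41/33

P(max(A, B) = 2) = 1/8.
Summing A·P(x,y) over outcomes with max(A, B) = 2 gives 41/264.
E[A | max(A, B) = 2] = (41/264) / (1/8) = 41/33.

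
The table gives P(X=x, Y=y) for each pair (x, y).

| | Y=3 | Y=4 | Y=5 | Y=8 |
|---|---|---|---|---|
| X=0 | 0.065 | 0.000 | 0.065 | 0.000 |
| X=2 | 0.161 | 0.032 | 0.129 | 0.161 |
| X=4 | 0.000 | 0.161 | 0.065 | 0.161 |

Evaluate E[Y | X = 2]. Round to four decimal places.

5.2671

P(X = 2) = 0.483.
Σ Y·P over the event = 3·(0.161) + 4·(0.032) + 5·(0.129) + 8·(0.161) = 2.544.
E[Y | X = 2] = (2.544) / (0.483) = 5.2671.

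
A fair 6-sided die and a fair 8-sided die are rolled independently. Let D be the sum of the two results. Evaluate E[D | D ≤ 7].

16/3

P(D ≤ 7) = 7/16.
Σ over the event: 2·1/48 + 3·1/24 + 4·1/16 + 5·1/12 + 6·5/48 + 7·1/8 = 7/3.
E[D | D ≤ 7] = (7/3) / (7/16) = 16/3.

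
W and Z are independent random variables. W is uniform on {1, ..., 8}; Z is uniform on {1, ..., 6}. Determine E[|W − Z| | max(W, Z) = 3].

6/5

Outcomes with max(W, Z) = 3: (1,3), (2,3), (3,1), (3,2), (3,3), each with probability 1/48.
E[|W − Z| | max(W, Z) = 3] = (2 + 1 + 2 + 1 + 0) / 5 = 6/5.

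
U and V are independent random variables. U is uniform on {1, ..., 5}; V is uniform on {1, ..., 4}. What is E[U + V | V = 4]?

7

Outcomes with V = 4: (1,4), (2,4), (3,4), (4,4), (5,4), each with probability 1/20.
E[U + V | V = 4] = (5 + 6 + 7 + 8 + 9) / 5 = 7.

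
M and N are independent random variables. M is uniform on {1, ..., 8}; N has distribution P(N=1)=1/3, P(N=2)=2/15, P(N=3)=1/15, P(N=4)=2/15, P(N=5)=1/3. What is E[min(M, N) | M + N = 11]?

P(M + N = 11) = 1/15.
Summing min(M,N)·P(x,y) over outcomes with M + N = 11 gives 3/10.
E[min(M, N) | M + N = 11] = (3/10) / (1/15) = 9/2.

9/2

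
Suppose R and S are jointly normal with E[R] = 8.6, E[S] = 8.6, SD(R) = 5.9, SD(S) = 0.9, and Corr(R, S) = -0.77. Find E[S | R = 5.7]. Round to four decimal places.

8.9406

For a bivariate normal, E[S | R=x] = μ_S + ρ·(σ_S/σ_R)·(x − μ_R).
E[S | R=5.7] = 8.6 + (-0.77)·(0.9/5.9)·(5.7 − (8.6)) = 8.6 + (-0.11746)·(-2.9) = 8.9406.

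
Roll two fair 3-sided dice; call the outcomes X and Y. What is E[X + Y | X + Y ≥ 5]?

16/3

Outcomes with X + Y ≥ 5: (2,3), (3,2), (3,3), each with probability 1/9.
E[X + Y | X + Y ≥ 5] = (5 + 5 + 6) / 3 = 16/3.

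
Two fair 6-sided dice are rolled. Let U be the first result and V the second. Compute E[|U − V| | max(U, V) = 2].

Outcomes with max(U, V) = 2: (1,2), (2,1), (2,2), each with probability 1/36.
E[|U − V| | max(U, V) = 2] = (1 + 1 + 0) / 3 = 2/3.

2/3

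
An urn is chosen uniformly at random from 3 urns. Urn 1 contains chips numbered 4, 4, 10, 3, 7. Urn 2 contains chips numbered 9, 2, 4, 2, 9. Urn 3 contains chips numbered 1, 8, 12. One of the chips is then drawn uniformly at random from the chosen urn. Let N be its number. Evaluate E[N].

E[N | urn 1] = (4+4+10+3+7)/5 = 28/5.
E[N | urn 2] = (9+2+4+2+9)/5 = 26/5.
E[N | urn 3] = (1+8+12)/3 = 7.
By the law of total expectation,
E[N] = (1/3)·(28/5) + (1/3)·(26/5) + (1/3)·(7) = 89/15.

89/15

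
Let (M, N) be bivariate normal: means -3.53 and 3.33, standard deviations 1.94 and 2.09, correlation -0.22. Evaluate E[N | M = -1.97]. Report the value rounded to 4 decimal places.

2.9603

For a bivariate normal, E[N | M=x] = μ_N + ρ·(σ_N/σ_M)·(x − μ_M).
E[N | M=-1.97] = 3.33 + (-0.22)·(2.09/1.94)·(-1.97 − (-3.53)) = 3.33 + (-0.23701)·(1.56) = 2.9603.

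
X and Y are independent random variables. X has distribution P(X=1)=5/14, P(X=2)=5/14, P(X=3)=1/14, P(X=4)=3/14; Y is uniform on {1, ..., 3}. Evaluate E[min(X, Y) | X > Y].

13/8

P(X > Y) = 8/21.
Summing min(X,Y)·P(x,y) over outcomes with X > Y gives 13/21.
E[min(X, Y) | X > Y] = (13/21) / (8/21) = 13/8.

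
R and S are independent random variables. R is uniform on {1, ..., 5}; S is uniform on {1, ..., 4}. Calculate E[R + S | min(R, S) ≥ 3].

15/2

Outcomes with min(R, S) ≥ 3: (3,3), (3,4), (4,3), (4,4), (5,3), (5,4), each with probability 1/20.
E[R + S | min(R, S) ≥ 3] = (6 + 7 + 7 + 8 + 8 + 9) / 6 = 15/2.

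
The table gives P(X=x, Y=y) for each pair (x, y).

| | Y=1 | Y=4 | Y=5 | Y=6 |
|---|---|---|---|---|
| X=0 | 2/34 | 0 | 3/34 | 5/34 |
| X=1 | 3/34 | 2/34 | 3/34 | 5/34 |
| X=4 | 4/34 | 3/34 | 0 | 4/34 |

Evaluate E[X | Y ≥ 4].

P(Y ≥ 4) = 25/34.
Σ X·P over the event = 0·(3/34) + 0·(5/34) + 1·(2/34) + 1·(3/34) + 1·(5/34) + 4·(3/34) + 4·(4/34) = 19/17.
E[X | Y ≥ 4] = (19/17) / (25/34) = 38/25.

38/25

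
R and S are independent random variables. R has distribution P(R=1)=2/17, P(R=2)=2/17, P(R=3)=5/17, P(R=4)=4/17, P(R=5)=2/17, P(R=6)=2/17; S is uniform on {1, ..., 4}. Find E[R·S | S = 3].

177/17

P(S = 3) = 1/4.
Summing RS·P(x,y) over outcomes with S = 3 gives 177/68.
E[R·S | S = 3] = (177/68) / (1/4) = 177/17.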